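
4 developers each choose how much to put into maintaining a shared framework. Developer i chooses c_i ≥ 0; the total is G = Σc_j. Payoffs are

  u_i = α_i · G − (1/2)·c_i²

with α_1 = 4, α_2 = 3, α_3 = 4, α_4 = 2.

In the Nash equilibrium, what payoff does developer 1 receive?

Developer i's FOC: ∂u_i/∂c_i = α_i − c_i = 0, so c_i* = α_i.
NE contributions = (4, 3, 4, 2); G = 13.
u_1 = α_1·G − ½·(c_1)² = 4·13 − ½·4² = 44.

44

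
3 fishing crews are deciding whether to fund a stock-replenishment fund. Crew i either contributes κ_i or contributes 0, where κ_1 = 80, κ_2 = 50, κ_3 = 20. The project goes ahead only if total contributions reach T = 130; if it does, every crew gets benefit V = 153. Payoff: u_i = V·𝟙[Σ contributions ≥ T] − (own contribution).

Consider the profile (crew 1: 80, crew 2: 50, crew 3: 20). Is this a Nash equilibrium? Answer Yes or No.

No

Total = 150 ≥ 130: provided.
Crew 1 (pledges 80, payoff 73): dropping to 0 → total 70, payoff 0. No gain.
Crew 2 (pledges 50, payoff 103): dropping to 0 → total 100, payoff 0. No gain.
Crew 3 (pledges 20, payoff 133): dropping to 0 → total 130, payoff 153. Profitable deviation.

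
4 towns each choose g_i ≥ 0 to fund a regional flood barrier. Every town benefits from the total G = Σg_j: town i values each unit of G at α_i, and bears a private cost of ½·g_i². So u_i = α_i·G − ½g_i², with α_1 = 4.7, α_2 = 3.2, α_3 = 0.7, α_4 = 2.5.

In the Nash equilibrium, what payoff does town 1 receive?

41.125

Town i's FOC: ∂u_i/∂g_i = α_i − g_i = 0, so g_i* = α_i.
NE contributions = (4.7, 3.2, 0.7, 2.5); G = 11.1.
u_1 = α_1·G − ½·(g_1)² = 4.7·11.1 − ½·4.7² = 41.125.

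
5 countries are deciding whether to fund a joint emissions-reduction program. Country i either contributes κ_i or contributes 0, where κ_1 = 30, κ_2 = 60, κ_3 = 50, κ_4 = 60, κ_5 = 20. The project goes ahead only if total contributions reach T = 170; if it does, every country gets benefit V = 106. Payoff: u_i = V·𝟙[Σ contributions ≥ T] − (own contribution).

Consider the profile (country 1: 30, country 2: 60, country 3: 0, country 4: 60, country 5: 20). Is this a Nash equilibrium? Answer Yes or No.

Total = 170 ≥ 170: provided.
Country 1 (pledges 30, payoff 76): dropping to 0 → total 140, payoff 0. No gain.
Country 2 (pledges 60, payoff 46): dropping to 0 → total 110, payoff 0. No gain.
Country 3 (pledges 0, payoff 106): pledging 50 → total 220, payoff 56. No gain.
Country 4 (pledges 60, payoff 46): dropping to 0 → total 110, payoff 0. No gain.
Country 5 (pledges 20, payoff 86): dropping to 0 → total 150, payoff 0. No gain.

Yes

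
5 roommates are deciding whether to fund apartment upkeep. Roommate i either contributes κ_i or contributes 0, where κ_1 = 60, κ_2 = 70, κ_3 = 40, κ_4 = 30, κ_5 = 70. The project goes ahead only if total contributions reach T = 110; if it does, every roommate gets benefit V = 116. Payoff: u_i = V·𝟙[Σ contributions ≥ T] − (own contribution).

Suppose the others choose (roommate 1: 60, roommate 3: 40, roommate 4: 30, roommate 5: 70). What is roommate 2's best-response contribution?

0

Others' total = 200 ≥ 110; contributing adds cost 70 for no extra benefit.
Best response: 0.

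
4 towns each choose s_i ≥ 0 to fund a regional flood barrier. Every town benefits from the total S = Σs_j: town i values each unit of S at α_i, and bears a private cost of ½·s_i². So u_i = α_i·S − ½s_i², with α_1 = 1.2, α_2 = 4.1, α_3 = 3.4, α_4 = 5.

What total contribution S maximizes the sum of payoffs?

54.8

Planner FOC: ∂(Σu_j)/∂s_i = (Σα_j) − s_i = 0, so s_i^SO = Σα_j = 13.7 for every i; S^SO = 54.8.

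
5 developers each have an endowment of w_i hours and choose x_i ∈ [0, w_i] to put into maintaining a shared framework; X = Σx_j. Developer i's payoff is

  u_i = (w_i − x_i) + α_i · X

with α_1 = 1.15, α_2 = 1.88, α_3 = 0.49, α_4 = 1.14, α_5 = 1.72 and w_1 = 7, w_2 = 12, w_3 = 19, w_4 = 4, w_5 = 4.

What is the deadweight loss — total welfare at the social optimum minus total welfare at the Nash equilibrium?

102.22

∂u_i/∂x_i = α_i − 1, so developer i contributes w_i if α_i > 1, else 0.
α_i > 1 for i ∈ {1, 2, 4, 5}; NE contributions (7, 12, 0, 4, 4), X = 27.
W^NE = Σw_i − X^NE + (Σα_i)·X^NE = 46 + 5.38·27 = 191.26.
Planner: ∂(Σu_j)/∂x_i = Σα_j − 1 = 5.38 > 0, so everyone contributes w_i; X^SO = 46, W^SO = 46 + 5.38·46 = 293.48.
Deadweight loss = 102.22.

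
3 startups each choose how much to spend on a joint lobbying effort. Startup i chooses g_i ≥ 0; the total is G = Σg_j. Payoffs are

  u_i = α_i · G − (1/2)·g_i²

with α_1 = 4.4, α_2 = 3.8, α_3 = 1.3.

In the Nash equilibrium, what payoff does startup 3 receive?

Startup i's FOC: ∂u_i/∂g_i = α_i − g_i = 0, so g_i* = α_i.
NE contributions = (4.4, 3.8, 1.3); G = 9.5.
u_3 = α_3·G − ½·(g_3)² = 1.3·9.5 − ½·1.3² = 11.505.

11.505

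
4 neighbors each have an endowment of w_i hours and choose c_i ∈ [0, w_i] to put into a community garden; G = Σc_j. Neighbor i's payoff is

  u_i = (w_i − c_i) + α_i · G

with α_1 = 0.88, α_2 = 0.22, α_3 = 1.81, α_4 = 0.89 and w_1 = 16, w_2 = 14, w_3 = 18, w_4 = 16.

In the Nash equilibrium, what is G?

∂u_i/∂c_i = α_i − 1, so neighbor i contributes w_i if α_i > 1, else 0.
α_i > 1 for i ∈ {3}; NE contributions (0, 0, 18, 0), G = 18.

18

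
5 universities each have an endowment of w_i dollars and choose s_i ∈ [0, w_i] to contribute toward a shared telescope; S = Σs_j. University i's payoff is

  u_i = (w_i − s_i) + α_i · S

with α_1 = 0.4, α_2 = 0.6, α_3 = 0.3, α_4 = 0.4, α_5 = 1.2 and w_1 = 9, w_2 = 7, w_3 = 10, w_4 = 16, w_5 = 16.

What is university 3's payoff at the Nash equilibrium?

∂u_i/∂s_i = α_i − 1, so university i contributes w_i if α_i > 1, else 0.
α_i > 1 for i ∈ {5}; NE contributions (0, 0, 0, 0, 16), S = 16.
u_3 = (10 − 0) + 0.3·16 = 14.8.

14.8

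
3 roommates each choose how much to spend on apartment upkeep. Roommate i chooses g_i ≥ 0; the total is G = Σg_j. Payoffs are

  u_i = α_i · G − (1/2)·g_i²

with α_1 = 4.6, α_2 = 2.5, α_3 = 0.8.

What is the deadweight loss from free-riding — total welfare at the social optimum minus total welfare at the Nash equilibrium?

Roommate i's FOC: ∂u_i/∂g_i = α_i − g_i = 0, so g_i* = α_i.
NE contributions = (4.6, 2.5, 0.8); G = 7.9.
W^NE = (Σα)·G − ½Σα_i² = 7.9² − ½·28.05 = 48.385.
Planner sets g_i = Σα_j = 7.9 for every i, so G^SO = 3·7.9 = 23.7.
W^SO = (Σα)·G^SO − ½·3·(Σα)² = (3/2)·7.9² = 93.615.
Deadweight loss = W^SO − W^NE = 45.23.

45.23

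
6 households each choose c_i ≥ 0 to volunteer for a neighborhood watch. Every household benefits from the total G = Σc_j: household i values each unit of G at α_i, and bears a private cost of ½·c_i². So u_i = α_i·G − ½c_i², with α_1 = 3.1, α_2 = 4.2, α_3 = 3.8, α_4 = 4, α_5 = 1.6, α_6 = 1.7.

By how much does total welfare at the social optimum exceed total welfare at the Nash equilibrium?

708.69

Household i's FOC: ∂u_i/∂c_i = α_i − c_i = 0, so c_i* = α_i.
NE contributions = (3.1, 4.2, 3.8, 4, 1.6, 1.7); G = 18.4.
W^NE = (Σα)·G − ½Σα_i² = 18.4² − ½·63.14 = 306.99.
Planner sets c_i = Σα_j = 18.4 for every i, so G^SO = 6·18.4 = 110.4.
W^SO = (Σα)·G^SO − ½·6·(Σα)² = (6/2)·18.4² = 1015.68.
Deadweight loss = W^SO − W^NE = 708.69.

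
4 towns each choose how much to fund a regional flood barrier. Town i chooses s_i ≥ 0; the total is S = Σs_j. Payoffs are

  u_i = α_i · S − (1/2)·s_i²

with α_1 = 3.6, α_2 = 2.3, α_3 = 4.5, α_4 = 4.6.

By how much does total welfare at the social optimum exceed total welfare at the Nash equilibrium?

254.83

Town i's FOC: ∂u_i/∂s_i = α_i − s_i = 0, so s_i* = α_i.
NE contributions = (3.6, 2.3, 4.5, 4.6); S = 15.
W^NE = (Σα)·S − ½Σα_i² = 15² − ½·59.66 = 195.17.
Planner sets s_i = Σα_j = 15 for every i, so S^SO = 4·15 = 60.
W^SO = (Σα)·S^SO − ½·4·(Σα)² = (4/2)·15² = 450.
Deadweight loss = W^SO − W^NE = 254.83.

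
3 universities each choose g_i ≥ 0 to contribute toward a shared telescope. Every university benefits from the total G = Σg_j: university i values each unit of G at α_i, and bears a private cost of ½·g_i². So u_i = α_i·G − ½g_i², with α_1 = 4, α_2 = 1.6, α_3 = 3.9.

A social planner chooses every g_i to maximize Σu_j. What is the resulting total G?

Planner FOC: ∂(Σu_j)/∂g_i = (Σα_j) − g_i = 0, so g_i^SO = Σα_j = 9.5 for every i; G^SO = 28.5.

28.5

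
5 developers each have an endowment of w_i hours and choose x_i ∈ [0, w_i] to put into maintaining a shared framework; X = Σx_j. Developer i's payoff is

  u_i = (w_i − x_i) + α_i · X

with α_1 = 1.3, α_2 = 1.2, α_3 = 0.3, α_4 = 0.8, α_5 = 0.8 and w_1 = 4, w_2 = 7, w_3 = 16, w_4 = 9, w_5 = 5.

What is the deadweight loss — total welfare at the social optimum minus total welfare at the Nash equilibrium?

102

∂u_i/∂x_i = α_i − 1, so developer i contributes w_i if α_i > 1, else 0.
α_i > 1 for i ∈ {1, 2}; NE contributions (4, 7, 0, 0, 0), X = 11.
W^NE = Σw_i − X^NE + (Σα_i)·X^NE = 41 + 3.4·11 = 78.4.
Planner: ∂(Σu_j)/∂x_i = Σα_j − 1 = 3.4 > 0, so everyone contributes w_i; X^SO = 41, W^SO = 41 + 3.4·41 = 180.4.
Deadweight loss = 102.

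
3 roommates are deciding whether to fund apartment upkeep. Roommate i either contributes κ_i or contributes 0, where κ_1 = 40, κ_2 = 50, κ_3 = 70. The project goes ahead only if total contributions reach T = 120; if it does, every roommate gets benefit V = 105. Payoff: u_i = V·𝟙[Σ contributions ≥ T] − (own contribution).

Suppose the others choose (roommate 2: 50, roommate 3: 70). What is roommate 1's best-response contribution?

Others' total = 120 ≥ 120; contributing adds cost 40 for no extra benefit.
Best response: 0.

0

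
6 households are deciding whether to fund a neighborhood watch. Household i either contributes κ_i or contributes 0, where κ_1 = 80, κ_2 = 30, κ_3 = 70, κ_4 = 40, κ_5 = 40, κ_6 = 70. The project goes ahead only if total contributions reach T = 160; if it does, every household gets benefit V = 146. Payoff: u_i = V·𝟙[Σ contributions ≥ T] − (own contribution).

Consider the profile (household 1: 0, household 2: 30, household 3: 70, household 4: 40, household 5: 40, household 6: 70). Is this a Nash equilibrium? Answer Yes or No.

Total = 250 ≥ 160: provided.
Household 1 (pledges 0, payoff 146): pledging 80 → total 330, payoff 66. No gain.
Household 2 (pledges 30, payoff 116): dropping to 0 → total 220, payoff 146. Profitable deviation.

No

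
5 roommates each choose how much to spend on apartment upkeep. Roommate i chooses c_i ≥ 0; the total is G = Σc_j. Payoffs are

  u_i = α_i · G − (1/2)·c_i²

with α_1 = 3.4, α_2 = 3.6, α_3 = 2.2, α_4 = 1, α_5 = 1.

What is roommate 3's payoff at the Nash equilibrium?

Roommate i's FOC: ∂u_i/∂c_i = α_i − c_i = 0, so c_i* = α_i.
NE contributions = (3.4, 3.6, 2.2, 1, 1); G = 11.2.
u_3 = α_3·G − ½·(c_3)² = 2.2·11.2 − ½·2.2² = 22.22.

22.22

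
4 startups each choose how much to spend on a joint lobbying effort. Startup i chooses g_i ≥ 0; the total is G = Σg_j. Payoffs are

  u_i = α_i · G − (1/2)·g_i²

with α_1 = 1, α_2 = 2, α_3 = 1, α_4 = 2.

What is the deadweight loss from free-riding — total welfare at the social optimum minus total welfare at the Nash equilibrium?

41

Startup i's FOC: ∂u_i/∂g_i = α_i − g_i = 0, so g_i* = α_i.
NE contributions = (1, 2, 1, 2); G = 6.
W^NE = (Σα)·G − ½Σα_i² = 6² − ½·10 = 31.
Planner sets g_i = Σα_j = 6 for every i, so G^SO = 4·6 = 24.
W^SO = (Σα)·G^SO − ½·4·(Σα)² = (4/2)·6² = 72.
Deadweight loss = W^SO − W^NE = 41.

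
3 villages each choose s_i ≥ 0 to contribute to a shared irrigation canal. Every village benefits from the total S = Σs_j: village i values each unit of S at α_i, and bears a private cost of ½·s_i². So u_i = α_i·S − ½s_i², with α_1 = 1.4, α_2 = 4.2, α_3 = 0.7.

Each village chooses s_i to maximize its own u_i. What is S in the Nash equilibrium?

Village i's FOC: ∂u_i/∂s_i = α_i − s_i = 0, so s_i* = α_i.
NE contributions = (1.4, 4.2, 0.7); S = 6.3.

6.3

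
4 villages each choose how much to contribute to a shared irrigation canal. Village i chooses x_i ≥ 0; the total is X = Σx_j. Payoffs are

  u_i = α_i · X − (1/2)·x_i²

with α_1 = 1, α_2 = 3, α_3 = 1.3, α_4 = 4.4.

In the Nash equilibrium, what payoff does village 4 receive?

Village i's FOC: ∂u_i/∂x_i = α_i − x_i = 0, so x_i* = α_i.
NE contributions = (1, 3, 1.3, 4.4); X = 9.7.
u_4 = α_4·X − ½·(x_4)² = 4.4·9.7 − ½·4.4² = 33.

33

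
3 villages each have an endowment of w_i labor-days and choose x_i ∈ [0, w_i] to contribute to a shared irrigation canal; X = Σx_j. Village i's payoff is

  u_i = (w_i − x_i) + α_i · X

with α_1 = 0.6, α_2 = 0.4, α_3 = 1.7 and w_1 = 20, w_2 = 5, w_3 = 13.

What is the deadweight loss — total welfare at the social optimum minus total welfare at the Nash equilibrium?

42.5

∂u_i/∂x_i = α_i − 1, so village i contributes w_i if α_i > 1, else 0.
α_i > 1 for i ∈ {3}; NE contributions (0, 0, 13), X = 13.
W^NE = Σw_i − X^NE + (Σα_i)·X^NE = 38 + 1.7·13 = 60.1.
Planner: ∂(Σu_j)/∂x_i = Σα_j − 1 = 1.7 > 0, so everyone contributes w_i; X^SO = 38, W^SO = 38 + 1.7·38 = 102.6.
Deadweight loss = 42.5.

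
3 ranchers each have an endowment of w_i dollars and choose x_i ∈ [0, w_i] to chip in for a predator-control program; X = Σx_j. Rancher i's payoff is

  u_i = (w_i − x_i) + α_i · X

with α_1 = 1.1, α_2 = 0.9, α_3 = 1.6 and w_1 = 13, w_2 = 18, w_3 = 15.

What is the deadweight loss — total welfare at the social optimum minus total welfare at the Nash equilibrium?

∂u_i/∂x_i = α_i − 1, so rancher i contributes w_i if α_i > 1, else 0.
α_i > 1 for i ∈ {1, 3}; NE contributions (13, 0, 15), X = 28.
W^NE = Σw_i − X^NE + (Σα_i)·X^NE = 46 + 2.6·28 = 118.8.
Planner: ∂(Σu_j)/∂x_i = Σα_j − 1 = 2.6 > 0, so everyone contributes w_i; X^SO = 46, W^SO = 46 + 2.6·46 = 165.6.
Deadweight loss = 46.8.

46.8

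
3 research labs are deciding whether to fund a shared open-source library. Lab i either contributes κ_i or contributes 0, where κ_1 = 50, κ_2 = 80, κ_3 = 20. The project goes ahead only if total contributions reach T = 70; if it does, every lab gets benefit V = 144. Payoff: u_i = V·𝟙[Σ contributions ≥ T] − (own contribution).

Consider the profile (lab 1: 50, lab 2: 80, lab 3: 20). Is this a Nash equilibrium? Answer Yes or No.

Total = 150 ≥ 70: provided.
Lab 1 (pledges 50, payoff 94): dropping to 0 → total 100, payoff 144. Profitable deviation.

No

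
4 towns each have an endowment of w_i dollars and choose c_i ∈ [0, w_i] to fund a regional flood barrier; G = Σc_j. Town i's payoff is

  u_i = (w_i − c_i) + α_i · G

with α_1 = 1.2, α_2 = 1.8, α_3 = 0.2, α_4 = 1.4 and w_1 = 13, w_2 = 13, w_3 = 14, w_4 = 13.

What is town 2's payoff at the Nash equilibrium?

∂u_i/∂c_i = α_i − 1, so town i contributes w_i if α_i > 1, else 0.
α_i > 1 for i ∈ {1, 2, 4}; NE contributions (13, 13, 0, 13), G = 39.
u_2 = (13 − 13) + 1.8·39 = 70.2.

70.2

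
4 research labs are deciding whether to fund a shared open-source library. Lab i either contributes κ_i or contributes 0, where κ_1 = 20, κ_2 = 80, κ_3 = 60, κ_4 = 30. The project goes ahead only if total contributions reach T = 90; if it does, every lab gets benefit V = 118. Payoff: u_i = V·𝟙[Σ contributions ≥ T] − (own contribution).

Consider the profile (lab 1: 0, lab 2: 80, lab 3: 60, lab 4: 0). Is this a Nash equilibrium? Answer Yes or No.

Yes

Total = 140 ≥ 90: provided.
Lab 1 (pledges 0, payoff 118): pledging 20 → total 160, payoff 98. No gain.
Lab 2 (pledges 80, payoff 38): dropping to 0 → total 60, payoff 0. No gain.
Lab 3 (pledges 60, payoff 58): dropping to 0 → total 80, payoff 0. No gain.
Lab 4 (pledges 0, payoff 118): pledging 30 → total 170, payoff 88. No gain.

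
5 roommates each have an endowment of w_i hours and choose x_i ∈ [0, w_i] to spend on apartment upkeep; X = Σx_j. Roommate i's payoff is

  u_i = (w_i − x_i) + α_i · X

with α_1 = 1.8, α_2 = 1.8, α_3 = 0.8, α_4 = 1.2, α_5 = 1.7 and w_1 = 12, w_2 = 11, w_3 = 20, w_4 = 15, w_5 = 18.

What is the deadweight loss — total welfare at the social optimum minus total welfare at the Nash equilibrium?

126

∂u_i/∂x_i = α_i − 1, so roommate i contributes w_i if α_i > 1, else 0.
α_i > 1 for i ∈ {1, 2, 4, 5}; NE contributions (12, 11, 0, 15, 18), X = 56.
W^NE = Σw_i − X^NE + (Σα_i)·X^NE = 76 + 6.3·56 = 428.8.
Planner: ∂(Σu_j)/∂x_i = Σα_j − 1 = 6.3 > 0, so everyone contributes w_i; X^SO = 76, W^SO = 76 + 6.3·76 = 554.8.
Deadweight loss = 126.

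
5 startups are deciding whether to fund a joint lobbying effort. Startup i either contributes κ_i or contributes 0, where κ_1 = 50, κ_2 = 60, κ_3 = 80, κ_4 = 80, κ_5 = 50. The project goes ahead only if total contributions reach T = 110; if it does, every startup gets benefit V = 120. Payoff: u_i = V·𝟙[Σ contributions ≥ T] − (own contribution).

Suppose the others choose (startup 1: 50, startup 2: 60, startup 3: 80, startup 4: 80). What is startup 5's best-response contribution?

0

Others' total = 270 ≥ 110; contributing adds cost 50 for no extra benefit.
Best response: 0.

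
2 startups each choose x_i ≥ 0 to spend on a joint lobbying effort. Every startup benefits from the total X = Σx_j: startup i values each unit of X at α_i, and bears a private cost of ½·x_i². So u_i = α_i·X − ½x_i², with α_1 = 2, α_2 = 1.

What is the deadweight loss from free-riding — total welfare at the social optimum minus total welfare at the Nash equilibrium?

2.5

Startup i's FOC: ∂u_i/∂x_i = α_i − x_i = 0, so x_i* = α_i.
NE contributions = (2, 1); X = 3.
W^NE = (Σα)·X − ½Σα_i² = 3² − ½·5 = 6.5.
Planner sets x_i = Σα_j = 3 for every i, so X^SO = 2·3 = 6.
W^SO = (Σα)·X^SO − ½·2·(Σα)² = (2/2)·3² = 9.
Deadweight loss = W^SO − W^NE = 2.5.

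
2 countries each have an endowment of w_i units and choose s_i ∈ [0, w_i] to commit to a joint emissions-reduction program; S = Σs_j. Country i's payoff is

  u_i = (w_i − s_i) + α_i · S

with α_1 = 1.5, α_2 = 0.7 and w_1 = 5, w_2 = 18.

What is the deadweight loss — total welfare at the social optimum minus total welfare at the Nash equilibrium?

∂u_i/∂s_i = α_i − 1, so country i contributes w_i if α_i > 1, else 0.
α_i > 1 for i ∈ {1}; NE contributions (5, 0), S = 5.
W^NE = Σw_i − S^NE + (Σα_i)·S^NE = 23 + 1.2·5 = 29.
Planner: ∂(Σu_j)/∂s_i = Σα_j − 1 = 1.2 > 0, so everyone contributes w_i; S^SO = 23, W^SO = 23 + 1.2·23 = 50.6.
Deadweight loss = 21.6.

21.6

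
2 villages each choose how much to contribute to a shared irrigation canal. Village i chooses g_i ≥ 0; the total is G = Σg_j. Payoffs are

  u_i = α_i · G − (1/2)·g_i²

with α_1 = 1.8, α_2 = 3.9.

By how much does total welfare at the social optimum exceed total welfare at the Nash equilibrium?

9.225

Village i's FOC: ∂u_i/∂g_i = α_i − g_i = 0, so g_i* = α_i.
NE contributions = (1.8, 3.9); G = 5.7.
W^NE = (Σα)·G − ½Σα_i² = 5.7² − ½·18.45 = 23.265.
Planner sets g_i = Σα_j = 5.7 for every i, so G^SO = 2·5.7 = 11.4.
W^SO = (Σα)·G^SO − ½·2·(Σα)² = (2/2)·5.7² = 32.49.
Deadweight loss = W^SO − W^NE = 9.225.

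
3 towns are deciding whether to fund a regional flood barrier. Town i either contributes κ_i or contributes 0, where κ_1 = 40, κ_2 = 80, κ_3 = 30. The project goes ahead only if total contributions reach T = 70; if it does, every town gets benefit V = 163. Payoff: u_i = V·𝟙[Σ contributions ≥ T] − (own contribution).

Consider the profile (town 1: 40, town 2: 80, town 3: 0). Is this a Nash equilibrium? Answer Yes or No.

Total = 120 ≥ 70: provided.
Town 1 (pledges 40, payoff 123): dropping to 0 → total 80, payoff 163. Profitable deviation.

No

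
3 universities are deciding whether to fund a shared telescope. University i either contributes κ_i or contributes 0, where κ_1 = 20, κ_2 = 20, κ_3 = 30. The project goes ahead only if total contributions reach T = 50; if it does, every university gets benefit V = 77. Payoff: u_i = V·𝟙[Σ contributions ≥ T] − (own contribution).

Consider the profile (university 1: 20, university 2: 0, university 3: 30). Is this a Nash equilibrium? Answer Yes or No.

Yes

Total = 50 ≥ 50: provided.
University 1 (pledges 20, payoff 57): dropping to 0 → total 30, payoff 0. No gain.
University 2 (pledges 0, payoff 77): pledging 20 → total 70, payoff 57. No gain.
University 3 (pledges 30, payoff 47): dropping to 0 → total 20, payoff 0. No gain.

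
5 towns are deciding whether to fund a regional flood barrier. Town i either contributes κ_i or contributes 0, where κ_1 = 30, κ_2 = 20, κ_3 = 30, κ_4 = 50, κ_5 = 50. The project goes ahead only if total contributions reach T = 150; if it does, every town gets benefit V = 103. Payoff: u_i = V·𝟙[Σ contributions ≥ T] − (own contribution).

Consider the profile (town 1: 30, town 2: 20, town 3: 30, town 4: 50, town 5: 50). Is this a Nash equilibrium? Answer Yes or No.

Total = 180 ≥ 150: provided.
Town 1 (pledges 30, payoff 73): dropping to 0 → total 150, payoff 103. Profitable deviation.

No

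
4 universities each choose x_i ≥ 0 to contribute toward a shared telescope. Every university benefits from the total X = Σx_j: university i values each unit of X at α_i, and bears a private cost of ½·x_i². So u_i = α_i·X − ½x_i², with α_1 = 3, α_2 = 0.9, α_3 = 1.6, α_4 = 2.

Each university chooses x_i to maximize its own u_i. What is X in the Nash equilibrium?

7.5

University i's FOC: ∂u_i/∂x_i = α_i − x_i = 0, so x_i* = α_i.
NE contributions = (3, 0.9, 1.6, 2); X = 7.5.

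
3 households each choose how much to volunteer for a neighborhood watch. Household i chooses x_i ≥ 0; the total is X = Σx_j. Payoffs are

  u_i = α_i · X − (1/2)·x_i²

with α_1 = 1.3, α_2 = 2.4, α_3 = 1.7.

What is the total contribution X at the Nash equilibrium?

5.4

Household i's FOC: ∂u_i/∂x_i = α_i − x_i = 0, so x_i* = α_i.
NE contributions = (1.3, 2.4, 1.7); X = 5.4.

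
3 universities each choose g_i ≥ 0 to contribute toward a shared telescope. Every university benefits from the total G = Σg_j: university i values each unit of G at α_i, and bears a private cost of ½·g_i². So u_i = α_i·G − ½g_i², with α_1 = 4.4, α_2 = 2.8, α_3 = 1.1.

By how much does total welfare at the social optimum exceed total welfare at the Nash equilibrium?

48.65

University i's FOC: ∂u_i/∂g_i = α_i − g_i = 0, so g_i* = α_i.
NE contributions = (4.4, 2.8, 1.1); G = 8.3.
W^NE = (Σα)·G − ½Σα_i² = 8.3² − ½·28.41 = 54.685.
Planner sets g_i = Σα_j = 8.3 for every i, so G^SO = 3·8.3 = 24.9.
W^SO = (Σα)·G^SO − ½·3·(Σα)² = (3/2)·8.3² = 103.335.
Deadweight loss = W^SO − W^NE = 48.65.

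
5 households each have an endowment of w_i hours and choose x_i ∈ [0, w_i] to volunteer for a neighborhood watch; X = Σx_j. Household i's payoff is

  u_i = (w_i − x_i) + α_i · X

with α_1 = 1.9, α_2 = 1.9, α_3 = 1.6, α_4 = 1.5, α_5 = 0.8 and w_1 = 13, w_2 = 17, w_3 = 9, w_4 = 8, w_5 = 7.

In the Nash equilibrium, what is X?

47

∂u_i/∂x_i = α_i − 1, so household i contributes w_i if α_i > 1, else 0.
α_i > 1 for i ∈ {1, 2, 3, 4}; NE contributions (13, 17, 9, 8, 0), X = 47.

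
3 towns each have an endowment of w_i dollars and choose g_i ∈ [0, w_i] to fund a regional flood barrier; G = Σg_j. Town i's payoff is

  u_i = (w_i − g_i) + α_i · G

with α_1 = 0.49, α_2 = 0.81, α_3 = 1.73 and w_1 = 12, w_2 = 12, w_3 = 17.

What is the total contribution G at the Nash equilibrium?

∂u_i/∂g_i = α_i − 1, so town i contributes w_i if α_i > 1, else 0.
α_i > 1 for i ∈ {3}; NE contributions (0, 0, 17), G = 17.

17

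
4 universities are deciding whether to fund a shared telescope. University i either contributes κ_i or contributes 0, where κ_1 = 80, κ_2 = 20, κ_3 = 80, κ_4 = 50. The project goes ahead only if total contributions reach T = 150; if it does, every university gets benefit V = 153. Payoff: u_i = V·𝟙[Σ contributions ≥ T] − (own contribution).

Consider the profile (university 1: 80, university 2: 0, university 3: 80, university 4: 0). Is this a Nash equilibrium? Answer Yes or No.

Total = 160 ≥ 150: provided.
University 1 (pledges 80, payoff 73): dropping to 0 → total 80, payoff 0. No gain.
University 2 (pledges 0, payoff 153): pledging 20 → total 180, payoff 133. No gain.
University 3 (pledges 80, payoff 73): dropping to 0 → total 80, payoff 0. No gain.
University 4 (pledges 0, payoff 153): pledging 50 → total 210, payoff 103. No gain.

Yes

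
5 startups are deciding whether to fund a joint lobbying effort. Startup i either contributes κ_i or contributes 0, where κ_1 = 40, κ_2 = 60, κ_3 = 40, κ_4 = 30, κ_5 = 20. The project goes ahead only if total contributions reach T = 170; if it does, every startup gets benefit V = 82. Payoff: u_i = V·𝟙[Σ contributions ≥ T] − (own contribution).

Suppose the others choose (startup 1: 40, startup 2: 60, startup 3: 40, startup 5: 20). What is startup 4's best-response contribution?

30

Others' total = 160. Contributing 30 brings total to 190 ≥ 170: gain V − κ_4 = 52.
Best response: 30.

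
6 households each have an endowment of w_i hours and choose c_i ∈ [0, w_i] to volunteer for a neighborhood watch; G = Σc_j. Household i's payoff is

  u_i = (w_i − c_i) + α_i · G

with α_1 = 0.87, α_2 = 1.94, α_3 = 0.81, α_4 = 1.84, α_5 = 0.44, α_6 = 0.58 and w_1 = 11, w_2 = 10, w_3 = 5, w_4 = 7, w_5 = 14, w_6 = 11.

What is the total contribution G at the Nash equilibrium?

17

∂u_i/∂c_i = α_i − 1, so household i contributes w_i if α_i > 1, else 0.
α_i > 1 for i ∈ {2, 4}; NE contributions (0, 10, 0, 7, 0, 0), G = 17.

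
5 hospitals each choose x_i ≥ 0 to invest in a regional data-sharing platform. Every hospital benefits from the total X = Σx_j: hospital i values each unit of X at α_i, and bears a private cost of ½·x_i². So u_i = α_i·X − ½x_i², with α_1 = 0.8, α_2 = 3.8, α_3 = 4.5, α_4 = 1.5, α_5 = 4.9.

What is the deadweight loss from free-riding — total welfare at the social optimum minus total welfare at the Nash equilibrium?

391.17

Hospital i's FOC: ∂u_i/∂x_i = α_i − x_i = 0, so x_i* = α_i.
NE contributions = (0.8, 3.8, 4.5, 1.5, 4.9); X = 15.5.
W^NE = (Σα)·X − ½Σα_i² = 15.5² − ½·61.59 = 209.455.
Planner sets x_i = Σα_j = 15.5 for every i, so X^SO = 5·15.5 = 77.5.
W^SO = (Σα)·X^SO − ½·5·(Σα)² = (5/2)·15.5² = 600.625.
Deadweight loss = W^SO − W^NE = 391.17.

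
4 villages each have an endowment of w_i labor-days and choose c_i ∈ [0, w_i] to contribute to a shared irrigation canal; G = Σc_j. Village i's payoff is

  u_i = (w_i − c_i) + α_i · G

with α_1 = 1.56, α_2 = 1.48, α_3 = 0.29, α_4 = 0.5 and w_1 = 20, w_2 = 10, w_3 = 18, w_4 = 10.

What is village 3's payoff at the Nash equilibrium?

∂u_i/∂c_i = α_i − 1, so village i contributes w_i if α_i > 1, else 0.
α_i > 1 for i ∈ {1, 2}; NE contributions (20, 10, 0, 0), G = 30.
u_3 = (18 − 0) + 0.29·30 = 26.7.

26.7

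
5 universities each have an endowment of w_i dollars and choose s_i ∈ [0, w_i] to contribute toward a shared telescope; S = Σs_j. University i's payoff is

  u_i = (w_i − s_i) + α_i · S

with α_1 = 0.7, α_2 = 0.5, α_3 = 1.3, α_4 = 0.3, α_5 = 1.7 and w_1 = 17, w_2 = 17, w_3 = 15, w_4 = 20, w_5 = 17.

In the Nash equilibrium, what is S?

∂u_i/∂s_i = α_i − 1, so university i contributes w_i if α_i > 1, else 0.
α_i > 1 for i ∈ {3, 5}; NE contributions (0, 0, 15, 0, 17), S = 32.

32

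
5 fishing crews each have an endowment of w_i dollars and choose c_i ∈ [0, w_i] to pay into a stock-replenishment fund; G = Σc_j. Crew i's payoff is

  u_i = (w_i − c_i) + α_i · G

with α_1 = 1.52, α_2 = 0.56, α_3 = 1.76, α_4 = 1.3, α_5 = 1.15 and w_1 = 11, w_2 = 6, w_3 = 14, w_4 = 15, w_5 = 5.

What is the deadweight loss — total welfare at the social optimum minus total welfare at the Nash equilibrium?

31.74

∂u_i/∂c_i = α_i − 1, so crew i contributes w_i if α_i > 1, else 0.
α_i > 1 for i ∈ {1, 3, 4, 5}; NE contributions (11, 0, 14, 15, 5), G = 45.
W^NE = Σw_i − G^NE + (Σα_i)·G^NE = 51 + 5.29·45 = 289.05.
Planner: ∂(Σu_j)/∂c_i = Σα_j − 1 = 5.29 > 0, so everyone contributes w_i; G^SO = 51, W^SO = 51 + 5.29·51 = 320.79.
Deadweight loss = 31.74.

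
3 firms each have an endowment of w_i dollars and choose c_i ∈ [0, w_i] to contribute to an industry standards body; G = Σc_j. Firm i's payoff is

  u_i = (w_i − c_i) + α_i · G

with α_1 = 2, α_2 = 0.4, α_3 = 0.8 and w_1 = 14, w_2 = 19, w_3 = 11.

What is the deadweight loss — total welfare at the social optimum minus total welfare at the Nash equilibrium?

∂u_i/∂c_i = α_i − 1, so firm i contributes w_i if α_i > 1, else 0.
α_i > 1 for i ∈ {1}; NE contributions (14, 0, 0), G = 14.
W^NE = Σw_i − G^NE + (Σα_i)·G^NE = 44 + 2.2·14 = 74.8.
Planner: ∂(Σu_j)/∂c_i = Σα_j − 1 = 2.2 > 0, so everyone contributes w_i; G^SO = 44, W^SO = 44 + 2.2·44 = 140.8.
Deadweight loss = 66.

66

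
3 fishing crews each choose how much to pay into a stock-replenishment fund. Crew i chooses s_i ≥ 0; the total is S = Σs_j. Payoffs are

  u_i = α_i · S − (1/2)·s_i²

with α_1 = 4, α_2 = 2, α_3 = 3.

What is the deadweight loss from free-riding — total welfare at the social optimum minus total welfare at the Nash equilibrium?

55

Crew i's FOC: ∂u_i/∂s_i = α_i − s_i = 0, so s_i* = α_i.
NE contributions = (4, 2, 3); S = 9.
W^NE = (Σα)·S − ½Σα_i² = 9² − ½·29 = 66.5.
Planner sets s_i = Σα_j = 9 for every i, so S^SO = 3·9 = 27.
W^SO = (Σα)·S^SO − ½·3·(Σα)² = (3/2)·9² = 121.5.
Deadweight loss = W^SO − W^NE = 55.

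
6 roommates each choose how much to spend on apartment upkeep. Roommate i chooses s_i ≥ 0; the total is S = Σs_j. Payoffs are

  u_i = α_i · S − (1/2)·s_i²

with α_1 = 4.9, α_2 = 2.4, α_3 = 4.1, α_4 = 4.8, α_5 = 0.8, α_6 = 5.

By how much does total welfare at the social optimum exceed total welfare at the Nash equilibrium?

1015.63

Roommate i's FOC: ∂u_i/∂s_i = α_i − s_i = 0, so s_i* = α_i.
NE contributions = (4.9, 2.4, 4.1, 4.8, 0.8, 5); S = 22.
W^NE = (Σα)·S − ½Σα_i² = 22² − ½·95.26 = 436.37.
Planner sets s_i = Σα_j = 22 for every i, so S^SO = 6·22 = 132.
W^SO = (Σα)·S^SO − ½·6·(Σα)² = (6/2)·22² = 1452.
Deadweight loss = W^SO − W^NE = 1015.63.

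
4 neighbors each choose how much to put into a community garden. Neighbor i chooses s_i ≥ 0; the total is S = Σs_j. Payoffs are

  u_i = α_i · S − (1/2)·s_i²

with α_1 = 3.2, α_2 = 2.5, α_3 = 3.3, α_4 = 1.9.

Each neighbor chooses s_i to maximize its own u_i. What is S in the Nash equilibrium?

Neighbor i's FOC: ∂u_i/∂s_i = α_i − s_i = 0, so s_i* = α_i.
NE contributions = (3.2, 2.5, 3.3, 1.9); S = 10.9.

10.9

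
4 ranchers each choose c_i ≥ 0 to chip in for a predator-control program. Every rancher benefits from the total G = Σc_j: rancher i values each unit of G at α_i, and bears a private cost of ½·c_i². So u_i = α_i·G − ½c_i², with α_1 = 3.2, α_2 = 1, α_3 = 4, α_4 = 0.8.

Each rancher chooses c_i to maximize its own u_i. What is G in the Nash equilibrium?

Rancher i's FOC: ∂u_i/∂c_i = α_i − c_i = 0, so c_i* = α_i.
NE contributions = (3.2, 1, 4, 0.8); G = 9.

9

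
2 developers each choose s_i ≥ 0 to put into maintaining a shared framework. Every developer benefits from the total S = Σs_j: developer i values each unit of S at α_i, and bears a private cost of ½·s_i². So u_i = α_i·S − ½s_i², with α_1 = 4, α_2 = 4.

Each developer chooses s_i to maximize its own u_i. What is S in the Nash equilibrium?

Developer i's FOC: ∂u_i/∂s_i = α_i − s_i = 0, so s_i* = α_i.
NE contributions = (4, 4); S = 8.

8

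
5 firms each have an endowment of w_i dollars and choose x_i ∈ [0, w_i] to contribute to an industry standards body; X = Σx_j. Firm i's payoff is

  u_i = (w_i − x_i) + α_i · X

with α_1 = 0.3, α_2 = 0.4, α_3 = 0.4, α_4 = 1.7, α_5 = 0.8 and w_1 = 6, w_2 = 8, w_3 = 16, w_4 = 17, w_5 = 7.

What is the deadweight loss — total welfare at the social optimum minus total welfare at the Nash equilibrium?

96.2

∂u_i/∂x_i = α_i − 1, so firm i contributes w_i if α_i > 1, else 0.
α_i > 1 for i ∈ {4}; NE contributions (0, 0, 0, 17, 0), X = 17.
W^NE = Σw_i − X^NE + (Σα_i)·X^NE = 54 + 2.6·17 = 98.2.
Planner: ∂(Σu_j)/∂x_i = Σα_j − 1 = 2.6 > 0, so everyone contributes w_i; X^SO = 54, W^SO = 54 + 2.6·54 = 194.4.
Deadweight loss = 96.2.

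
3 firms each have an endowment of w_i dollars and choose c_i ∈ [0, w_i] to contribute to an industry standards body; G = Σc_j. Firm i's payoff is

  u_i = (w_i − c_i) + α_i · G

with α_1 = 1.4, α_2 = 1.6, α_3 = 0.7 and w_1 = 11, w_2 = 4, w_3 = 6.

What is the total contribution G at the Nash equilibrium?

∂u_i/∂c_i = α_i − 1, so firm i contributes w_i if α_i > 1, else 0.
α_i > 1 for i ∈ {1, 2}; NE contributions (11, 4, 0), G = 15.

15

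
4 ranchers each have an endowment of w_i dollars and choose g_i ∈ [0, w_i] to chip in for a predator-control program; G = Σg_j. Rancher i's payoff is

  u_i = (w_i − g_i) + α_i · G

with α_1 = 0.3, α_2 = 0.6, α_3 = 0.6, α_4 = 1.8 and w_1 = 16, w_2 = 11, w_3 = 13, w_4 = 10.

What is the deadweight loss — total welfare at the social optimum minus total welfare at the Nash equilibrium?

92

∂u_i/∂g_i = α_i − 1, so rancher i contributes w_i if α_i > 1, else 0.
α_i > 1 for i ∈ {4}; NE contributions (0, 0, 0, 10), G = 10.
W^NE = Σw_i − G^NE + (Σα_i)·G^NE = 50 + 2.3·10 = 73.
Planner: ∂(Σu_j)/∂g_i = Σα_j − 1 = 2.3 > 0, so everyone contributes w_i; G^SO = 50, W^SO = 50 + 2.3·50 = 165.
Deadweight loss = 92.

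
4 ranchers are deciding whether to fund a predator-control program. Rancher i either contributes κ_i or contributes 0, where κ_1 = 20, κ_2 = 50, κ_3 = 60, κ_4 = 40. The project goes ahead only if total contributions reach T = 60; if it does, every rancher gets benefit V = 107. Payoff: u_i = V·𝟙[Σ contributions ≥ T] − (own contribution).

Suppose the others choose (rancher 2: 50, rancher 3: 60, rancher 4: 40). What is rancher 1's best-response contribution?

Others' total = 150 ≥ 60; contributing adds cost 20 for no extra benefit.
Best response: 0.

0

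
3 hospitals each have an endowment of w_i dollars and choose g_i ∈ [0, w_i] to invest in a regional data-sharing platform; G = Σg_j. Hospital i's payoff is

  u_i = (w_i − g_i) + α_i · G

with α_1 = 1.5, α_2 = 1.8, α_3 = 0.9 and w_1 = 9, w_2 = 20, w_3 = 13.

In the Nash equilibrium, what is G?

29

∂u_i/∂g_i = α_i − 1, so hospital i contributes w_i if α_i > 1, else 0.
α_i > 1 for i ∈ {1, 2}; NE contributions (9, 20, 0), G = 29.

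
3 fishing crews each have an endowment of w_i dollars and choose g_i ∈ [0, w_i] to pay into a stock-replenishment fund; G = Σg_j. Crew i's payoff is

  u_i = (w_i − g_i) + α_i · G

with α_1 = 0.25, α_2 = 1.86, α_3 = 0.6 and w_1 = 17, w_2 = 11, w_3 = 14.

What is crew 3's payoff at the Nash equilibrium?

∂u_i/∂g_i = α_i − 1, so crew i contributes w_i if α_i > 1, else 0.
α_i > 1 for i ∈ {2}; NE contributions (0, 11, 0), G = 11.
u_3 = (14 − 0) + 0.6·11 = 20.6.

20.6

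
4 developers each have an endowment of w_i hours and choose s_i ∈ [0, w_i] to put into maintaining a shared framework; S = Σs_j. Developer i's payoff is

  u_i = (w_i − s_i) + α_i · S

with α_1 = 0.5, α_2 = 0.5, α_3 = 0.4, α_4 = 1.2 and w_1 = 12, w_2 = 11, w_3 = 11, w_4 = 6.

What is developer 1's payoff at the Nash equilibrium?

∂u_i/∂s_i = α_i − 1, so developer i contributes w_i if α_i > 1, else 0.
α_i > 1 for i ∈ {4}; NE contributions (0, 0, 0, 6), S = 6.
u_1 = (12 − 0) + 0.5·6 = 15.

15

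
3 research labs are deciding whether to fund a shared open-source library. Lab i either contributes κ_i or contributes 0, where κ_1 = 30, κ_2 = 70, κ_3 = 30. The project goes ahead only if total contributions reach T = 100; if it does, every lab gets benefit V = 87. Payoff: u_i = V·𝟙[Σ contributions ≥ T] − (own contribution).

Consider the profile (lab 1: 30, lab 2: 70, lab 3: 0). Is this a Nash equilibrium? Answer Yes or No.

Total = 100 ≥ 100: provided.
Lab 1 (pledges 30, payoff 57): dropping to 0 → total 70, payoff 0. No gain.
Lab 2 (pledges 70, payoff 17): dropping to 0 → total 30, payoff 0. No gain.
Lab 3 (pledges 0, payoff 87): pledging 30 → total 130, payoff 57. No gain.

Yes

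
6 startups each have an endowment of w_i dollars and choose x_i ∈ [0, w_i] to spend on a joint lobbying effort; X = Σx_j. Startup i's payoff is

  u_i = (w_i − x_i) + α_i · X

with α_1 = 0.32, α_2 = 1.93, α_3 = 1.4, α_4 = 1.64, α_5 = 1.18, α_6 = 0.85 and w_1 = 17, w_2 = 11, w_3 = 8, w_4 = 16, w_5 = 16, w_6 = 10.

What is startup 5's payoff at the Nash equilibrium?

60.18

∂u_i/∂x_i = α_i − 1, so startup i contributes w_i if α_i > 1, else 0.
α_i > 1 for i ∈ {2, 3, 4, 5}; NE contributions (0, 11, 8, 16, 16, 0), X = 51.
u_5 = (16 − 16) + 1.18·51 = 60.18.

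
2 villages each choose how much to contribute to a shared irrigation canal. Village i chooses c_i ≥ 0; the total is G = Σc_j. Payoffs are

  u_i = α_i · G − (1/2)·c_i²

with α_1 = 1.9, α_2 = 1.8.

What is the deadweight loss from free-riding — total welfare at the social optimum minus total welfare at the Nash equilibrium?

Village i's FOC: ∂u_i/∂c_i = α_i − c_i = 0, so c_i* = α_i.
NE contributions = (1.9, 1.8); G = 3.7.
W^NE = (Σα)·G − ½Σα_i² = 3.7² − ½·6.85 = 10.265.
Planner sets c_i = Σα_j = 3.7 for every i, so G^SO = 2·3.7 = 7.4.
W^SO = (Σα)·G^SO − ½·2·(Σα)² = (2/2)·3.7² = 13.69.
Deadweight loss = W^SO − W^NE = 3.425.

3.425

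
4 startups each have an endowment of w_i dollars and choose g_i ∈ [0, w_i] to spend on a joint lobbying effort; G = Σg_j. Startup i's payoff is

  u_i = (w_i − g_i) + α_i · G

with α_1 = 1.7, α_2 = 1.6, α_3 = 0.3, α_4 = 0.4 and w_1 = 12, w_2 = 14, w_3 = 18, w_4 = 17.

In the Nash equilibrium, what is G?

26

∂u_i/∂g_i = α_i − 1, so startup i contributes w_i if α_i > 1, else 0.
α_i > 1 for i ∈ {1, 2}; NE contributions (12, 14, 0, 0), G = 26.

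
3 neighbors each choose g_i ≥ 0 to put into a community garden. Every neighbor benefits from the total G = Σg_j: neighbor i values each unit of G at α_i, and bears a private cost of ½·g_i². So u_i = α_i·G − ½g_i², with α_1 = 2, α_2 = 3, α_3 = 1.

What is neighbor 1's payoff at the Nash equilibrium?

Neighbor i's FOC: ∂u_i/∂g_i = α_i − g_i = 0, so g_i* = α_i.
NE contributions = (2, 3, 1); G = 6.
u_1 = α_1·G − ½·(g_1)² = 2·6 − ½·2² = 10.

10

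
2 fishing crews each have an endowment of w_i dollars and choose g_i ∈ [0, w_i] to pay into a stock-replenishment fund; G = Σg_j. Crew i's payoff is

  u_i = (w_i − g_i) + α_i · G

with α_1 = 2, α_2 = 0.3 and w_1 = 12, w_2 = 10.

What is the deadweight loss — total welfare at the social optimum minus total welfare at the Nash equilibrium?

13

∂u_i/∂g_i = α_i − 1, so crew i contributes w_i if α_i > 1, else 0.
α_i > 1 for i ∈ {1}; NE contributions (12, 0), G = 12.
W^NE = Σw_i − G^NE + (Σα_i)·G^NE = 22 + 1.3·12 = 37.6.
Planner: ∂(Σu_j)/∂g_i = Σα_j − 1 = 1.3 > 0, so everyone contributes w_i; G^SO = 22, W^SO = 22 + 1.3·22 = 50.6.
Deadweight loss = 13.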